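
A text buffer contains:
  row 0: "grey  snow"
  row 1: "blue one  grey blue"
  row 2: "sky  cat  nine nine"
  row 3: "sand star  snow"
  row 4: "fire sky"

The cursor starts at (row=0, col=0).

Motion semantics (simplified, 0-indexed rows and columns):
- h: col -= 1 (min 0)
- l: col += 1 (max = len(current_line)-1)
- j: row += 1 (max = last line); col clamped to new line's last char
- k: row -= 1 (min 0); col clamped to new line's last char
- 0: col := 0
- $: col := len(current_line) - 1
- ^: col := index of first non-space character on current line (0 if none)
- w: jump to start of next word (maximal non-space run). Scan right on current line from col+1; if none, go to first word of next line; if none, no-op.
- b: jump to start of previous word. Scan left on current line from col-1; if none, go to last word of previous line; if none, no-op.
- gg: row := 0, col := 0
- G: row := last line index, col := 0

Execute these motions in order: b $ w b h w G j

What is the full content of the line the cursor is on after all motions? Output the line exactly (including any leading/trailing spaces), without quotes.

After 1 (b): row=0 col=0 char='g'
After 2 ($): row=0 col=9 char='w'
After 3 (w): row=1 col=0 char='b'
After 4 (b): row=0 col=6 char='s'
After 5 (h): row=0 col=5 char='_'
After 6 (w): row=0 col=6 char='s'
After 7 (G): row=4 col=0 char='f'
After 8 (j): row=4 col=0 char='f'

Answer: fire sky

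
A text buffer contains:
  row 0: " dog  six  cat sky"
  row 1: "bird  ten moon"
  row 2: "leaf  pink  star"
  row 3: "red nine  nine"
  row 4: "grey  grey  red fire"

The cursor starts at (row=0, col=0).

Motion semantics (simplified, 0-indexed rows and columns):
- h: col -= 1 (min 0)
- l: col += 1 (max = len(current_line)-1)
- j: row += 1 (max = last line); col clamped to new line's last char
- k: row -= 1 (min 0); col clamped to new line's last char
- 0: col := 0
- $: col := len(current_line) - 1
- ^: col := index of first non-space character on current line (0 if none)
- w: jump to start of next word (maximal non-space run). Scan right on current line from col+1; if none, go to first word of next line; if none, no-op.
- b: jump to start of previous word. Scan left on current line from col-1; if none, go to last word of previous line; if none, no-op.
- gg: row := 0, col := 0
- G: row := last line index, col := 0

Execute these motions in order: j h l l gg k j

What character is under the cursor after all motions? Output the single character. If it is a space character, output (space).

After 1 (j): row=1 col=0 char='b'
After 2 (h): row=1 col=0 char='b'
After 3 (l): row=1 col=1 char='i'
After 4 (l): row=1 col=2 char='r'
After 5 (gg): row=0 col=0 char='_'
After 6 (k): row=0 col=0 char='_'
After 7 (j): row=1 col=0 char='b'

Answer: b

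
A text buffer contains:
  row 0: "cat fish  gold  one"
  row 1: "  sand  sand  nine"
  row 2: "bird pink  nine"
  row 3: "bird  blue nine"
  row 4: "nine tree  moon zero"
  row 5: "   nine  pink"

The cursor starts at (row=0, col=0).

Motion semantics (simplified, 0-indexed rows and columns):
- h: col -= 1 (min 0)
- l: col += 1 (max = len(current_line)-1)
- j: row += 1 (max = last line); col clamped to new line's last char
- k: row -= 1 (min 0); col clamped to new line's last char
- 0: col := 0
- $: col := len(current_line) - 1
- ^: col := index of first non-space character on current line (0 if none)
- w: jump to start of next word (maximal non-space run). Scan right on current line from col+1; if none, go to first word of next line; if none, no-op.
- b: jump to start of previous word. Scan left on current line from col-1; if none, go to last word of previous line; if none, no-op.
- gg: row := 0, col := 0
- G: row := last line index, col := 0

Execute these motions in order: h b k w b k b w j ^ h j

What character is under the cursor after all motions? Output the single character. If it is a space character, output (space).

Answer: i

Derivation:
After 1 (h): row=0 col=0 char='c'
After 2 (b): row=0 col=0 char='c'
After 3 (k): row=0 col=0 char='c'
After 4 (w): row=0 col=4 char='f'
After 5 (b): row=0 col=0 char='c'
After 6 (k): row=0 col=0 char='c'
After 7 (b): row=0 col=0 char='c'
After 8 (w): row=0 col=4 char='f'
After 9 (j): row=1 col=4 char='n'
After 10 (^): row=1 col=2 char='s'
After 11 (h): row=1 col=1 char='_'
After 12 (j): row=2 col=1 char='i'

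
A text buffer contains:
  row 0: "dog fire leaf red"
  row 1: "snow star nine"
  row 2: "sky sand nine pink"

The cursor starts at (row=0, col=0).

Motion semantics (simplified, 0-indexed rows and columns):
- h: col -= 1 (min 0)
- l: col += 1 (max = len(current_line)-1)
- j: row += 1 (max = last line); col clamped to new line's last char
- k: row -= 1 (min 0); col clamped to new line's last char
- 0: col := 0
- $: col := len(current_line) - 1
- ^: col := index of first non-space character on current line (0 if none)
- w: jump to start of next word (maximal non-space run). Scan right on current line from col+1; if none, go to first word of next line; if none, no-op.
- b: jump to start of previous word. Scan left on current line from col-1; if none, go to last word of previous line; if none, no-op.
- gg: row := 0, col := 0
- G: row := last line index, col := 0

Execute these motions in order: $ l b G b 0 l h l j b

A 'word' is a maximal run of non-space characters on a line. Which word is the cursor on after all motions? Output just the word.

After 1 ($): row=0 col=16 char='d'
After 2 (l): row=0 col=16 char='d'
After 3 (b): row=0 col=14 char='r'
After 4 (G): row=2 col=0 char='s'
After 5 (b): row=1 col=10 char='n'
After 6 (0): row=1 col=0 char='s'
After 7 (l): row=1 col=1 char='n'
After 8 (h): row=1 col=0 char='s'
After 9 (l): row=1 col=1 char='n'
After 10 (j): row=2 col=1 char='k'
After 11 (b): row=2 col=0 char='s'

Answer: sky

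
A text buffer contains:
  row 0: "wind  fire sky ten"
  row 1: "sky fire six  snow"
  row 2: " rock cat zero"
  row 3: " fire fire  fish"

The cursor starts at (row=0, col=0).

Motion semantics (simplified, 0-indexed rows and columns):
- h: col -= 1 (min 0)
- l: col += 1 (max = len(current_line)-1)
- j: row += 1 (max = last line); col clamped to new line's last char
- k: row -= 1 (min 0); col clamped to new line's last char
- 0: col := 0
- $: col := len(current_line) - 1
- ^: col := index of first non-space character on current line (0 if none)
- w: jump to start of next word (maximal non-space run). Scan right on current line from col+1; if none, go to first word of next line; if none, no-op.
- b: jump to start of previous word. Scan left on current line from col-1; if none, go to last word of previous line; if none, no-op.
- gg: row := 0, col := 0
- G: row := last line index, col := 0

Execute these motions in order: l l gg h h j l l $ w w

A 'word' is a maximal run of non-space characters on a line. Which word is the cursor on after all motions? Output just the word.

After 1 (l): row=0 col=1 char='i'
After 2 (l): row=0 col=2 char='n'
After 3 (gg): row=0 col=0 char='w'
After 4 (h): row=0 col=0 char='w'
After 5 (h): row=0 col=0 char='w'
After 6 (j): row=1 col=0 char='s'
After 7 (l): row=1 col=1 char='k'
After 8 (l): row=1 col=2 char='y'
After 9 ($): row=1 col=17 char='w'
After 10 (w): row=2 col=1 char='r'
After 11 (w): row=2 col=6 char='c'

Answer: cat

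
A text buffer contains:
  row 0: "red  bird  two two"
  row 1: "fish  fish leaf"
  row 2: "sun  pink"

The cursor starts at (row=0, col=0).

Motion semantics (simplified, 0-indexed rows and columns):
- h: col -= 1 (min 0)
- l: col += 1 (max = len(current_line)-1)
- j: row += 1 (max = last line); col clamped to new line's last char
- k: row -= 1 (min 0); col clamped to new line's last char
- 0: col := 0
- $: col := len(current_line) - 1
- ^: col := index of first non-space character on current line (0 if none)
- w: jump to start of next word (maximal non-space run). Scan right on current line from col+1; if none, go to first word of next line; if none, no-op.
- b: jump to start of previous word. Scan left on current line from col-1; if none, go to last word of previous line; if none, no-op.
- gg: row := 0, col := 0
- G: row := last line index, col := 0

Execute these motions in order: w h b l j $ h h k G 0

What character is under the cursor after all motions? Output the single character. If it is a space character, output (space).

Answer: s

Derivation:
After 1 (w): row=0 col=5 char='b'
After 2 (h): row=0 col=4 char='_'
After 3 (b): row=0 col=0 char='r'
After 4 (l): row=0 col=1 char='e'
After 5 (j): row=1 col=1 char='i'
After 6 ($): row=1 col=14 char='f'
After 7 (h): row=1 col=13 char='a'
After 8 (h): row=1 col=12 char='e'
After 9 (k): row=0 col=12 char='w'
After 10 (G): row=2 col=0 char='s'
After 11 (0): row=2 col=0 char='s'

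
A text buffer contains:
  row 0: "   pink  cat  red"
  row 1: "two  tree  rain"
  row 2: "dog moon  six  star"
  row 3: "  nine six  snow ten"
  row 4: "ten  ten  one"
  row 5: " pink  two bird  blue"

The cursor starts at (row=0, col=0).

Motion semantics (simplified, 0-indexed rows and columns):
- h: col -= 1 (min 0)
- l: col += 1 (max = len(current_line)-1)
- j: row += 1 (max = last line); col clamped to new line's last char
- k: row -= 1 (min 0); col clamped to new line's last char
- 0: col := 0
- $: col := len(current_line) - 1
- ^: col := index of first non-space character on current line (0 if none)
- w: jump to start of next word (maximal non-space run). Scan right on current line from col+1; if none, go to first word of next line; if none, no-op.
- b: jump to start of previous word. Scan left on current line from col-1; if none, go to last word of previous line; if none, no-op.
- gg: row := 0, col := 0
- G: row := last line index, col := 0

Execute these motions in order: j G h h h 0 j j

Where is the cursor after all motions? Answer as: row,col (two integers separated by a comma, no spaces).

After 1 (j): row=1 col=0 char='t'
After 2 (G): row=5 col=0 char='_'
After 3 (h): row=5 col=0 char='_'
After 4 (h): row=5 col=0 char='_'
After 5 (h): row=5 col=0 char='_'
After 6 (0): row=5 col=0 char='_'
After 7 (j): row=5 col=0 char='_'
After 8 (j): row=5 col=0 char='_'

Answer: 5,0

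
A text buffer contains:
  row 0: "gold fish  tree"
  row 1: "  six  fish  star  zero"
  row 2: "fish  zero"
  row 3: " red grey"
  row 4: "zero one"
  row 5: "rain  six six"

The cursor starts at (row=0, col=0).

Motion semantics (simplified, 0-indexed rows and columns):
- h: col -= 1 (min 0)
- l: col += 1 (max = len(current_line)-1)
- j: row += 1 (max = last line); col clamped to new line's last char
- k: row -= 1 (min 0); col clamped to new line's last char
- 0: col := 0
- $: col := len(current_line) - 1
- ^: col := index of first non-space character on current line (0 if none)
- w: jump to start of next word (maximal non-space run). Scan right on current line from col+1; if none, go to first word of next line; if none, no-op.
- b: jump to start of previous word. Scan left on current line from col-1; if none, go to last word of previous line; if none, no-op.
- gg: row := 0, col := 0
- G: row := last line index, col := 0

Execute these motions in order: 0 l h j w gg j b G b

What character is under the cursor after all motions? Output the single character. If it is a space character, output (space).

Answer: o

Derivation:
After 1 (0): row=0 col=0 char='g'
After 2 (l): row=0 col=1 char='o'
After 3 (h): row=0 col=0 char='g'
After 4 (j): row=1 col=0 char='_'
After 5 (w): row=1 col=2 char='s'
After 6 (gg): row=0 col=0 char='g'
After 7 (j): row=1 col=0 char='_'
After 8 (b): row=0 col=11 char='t'
After 9 (G): row=5 col=0 char='r'
After 10 (b): row=4 col=5 char='o'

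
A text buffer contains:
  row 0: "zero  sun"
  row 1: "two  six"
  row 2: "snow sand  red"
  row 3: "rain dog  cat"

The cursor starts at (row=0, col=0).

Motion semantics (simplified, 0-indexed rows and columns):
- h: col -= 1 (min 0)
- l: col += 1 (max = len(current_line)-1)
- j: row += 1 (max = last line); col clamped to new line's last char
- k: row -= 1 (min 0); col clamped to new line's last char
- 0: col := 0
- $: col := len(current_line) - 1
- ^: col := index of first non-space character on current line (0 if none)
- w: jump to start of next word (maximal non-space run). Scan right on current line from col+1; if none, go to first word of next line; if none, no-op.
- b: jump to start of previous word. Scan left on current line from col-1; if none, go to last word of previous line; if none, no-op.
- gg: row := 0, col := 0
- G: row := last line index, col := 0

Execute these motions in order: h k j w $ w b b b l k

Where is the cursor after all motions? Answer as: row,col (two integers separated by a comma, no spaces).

After 1 (h): row=0 col=0 char='z'
After 2 (k): row=0 col=0 char='z'
After 3 (j): row=1 col=0 char='t'
After 4 (w): row=1 col=5 char='s'
After 5 ($): row=1 col=7 char='x'
After 6 (w): row=2 col=0 char='s'
After 7 (b): row=1 col=5 char='s'
After 8 (b): row=1 col=0 char='t'
After 9 (b): row=0 col=6 char='s'
After 10 (l): row=0 col=7 char='u'
After 11 (k): row=0 col=7 char='u'

Answer: 0,7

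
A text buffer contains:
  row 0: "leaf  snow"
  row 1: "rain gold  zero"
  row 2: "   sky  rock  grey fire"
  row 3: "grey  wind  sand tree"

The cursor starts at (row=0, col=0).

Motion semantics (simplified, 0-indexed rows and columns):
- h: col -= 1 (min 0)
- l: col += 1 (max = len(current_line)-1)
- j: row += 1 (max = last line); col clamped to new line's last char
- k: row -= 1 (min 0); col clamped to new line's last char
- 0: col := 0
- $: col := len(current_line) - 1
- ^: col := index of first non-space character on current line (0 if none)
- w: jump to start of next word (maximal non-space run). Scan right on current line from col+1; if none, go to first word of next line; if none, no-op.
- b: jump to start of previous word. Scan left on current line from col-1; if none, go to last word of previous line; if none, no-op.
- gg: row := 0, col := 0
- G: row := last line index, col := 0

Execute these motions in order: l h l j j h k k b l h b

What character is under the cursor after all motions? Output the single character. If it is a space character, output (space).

After 1 (l): row=0 col=1 char='e'
After 2 (h): row=0 col=0 char='l'
After 3 (l): row=0 col=1 char='e'
After 4 (j): row=1 col=1 char='a'
After 5 (j): row=2 col=1 char='_'
After 6 (h): row=2 col=0 char='_'
After 7 (k): row=1 col=0 char='r'
After 8 (k): row=0 col=0 char='l'
After 9 (b): row=0 col=0 char='l'
After 10 (l): row=0 col=1 char='e'
After 11 (h): row=0 col=0 char='l'
After 12 (b): row=0 col=0 char='l'

Answer: l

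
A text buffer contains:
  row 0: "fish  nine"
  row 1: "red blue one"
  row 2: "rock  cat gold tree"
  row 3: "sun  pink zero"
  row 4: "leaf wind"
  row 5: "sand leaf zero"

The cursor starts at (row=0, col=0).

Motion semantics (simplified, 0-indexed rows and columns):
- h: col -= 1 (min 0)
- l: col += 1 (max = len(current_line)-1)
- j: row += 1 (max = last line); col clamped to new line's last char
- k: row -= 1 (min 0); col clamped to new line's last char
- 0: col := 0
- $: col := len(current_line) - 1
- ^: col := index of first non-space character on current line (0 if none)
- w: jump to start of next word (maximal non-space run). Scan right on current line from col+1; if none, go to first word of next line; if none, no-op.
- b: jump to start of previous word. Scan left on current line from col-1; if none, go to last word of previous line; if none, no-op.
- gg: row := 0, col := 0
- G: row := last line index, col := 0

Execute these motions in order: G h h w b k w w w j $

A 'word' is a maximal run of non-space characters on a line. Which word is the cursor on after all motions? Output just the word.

Answer: zero

Derivation:
After 1 (G): row=5 col=0 char='s'
After 2 (h): row=5 col=0 char='s'
After 3 (h): row=5 col=0 char='s'
After 4 (w): row=5 col=5 char='l'
After 5 (b): row=5 col=0 char='s'
After 6 (k): row=4 col=0 char='l'
After 7 (w): row=4 col=5 char='w'
After 8 (w): row=5 col=0 char='s'
After 9 (w): row=5 col=5 char='l'
After 10 (j): row=5 col=5 char='l'
After 11 ($): row=5 col=13 char='o'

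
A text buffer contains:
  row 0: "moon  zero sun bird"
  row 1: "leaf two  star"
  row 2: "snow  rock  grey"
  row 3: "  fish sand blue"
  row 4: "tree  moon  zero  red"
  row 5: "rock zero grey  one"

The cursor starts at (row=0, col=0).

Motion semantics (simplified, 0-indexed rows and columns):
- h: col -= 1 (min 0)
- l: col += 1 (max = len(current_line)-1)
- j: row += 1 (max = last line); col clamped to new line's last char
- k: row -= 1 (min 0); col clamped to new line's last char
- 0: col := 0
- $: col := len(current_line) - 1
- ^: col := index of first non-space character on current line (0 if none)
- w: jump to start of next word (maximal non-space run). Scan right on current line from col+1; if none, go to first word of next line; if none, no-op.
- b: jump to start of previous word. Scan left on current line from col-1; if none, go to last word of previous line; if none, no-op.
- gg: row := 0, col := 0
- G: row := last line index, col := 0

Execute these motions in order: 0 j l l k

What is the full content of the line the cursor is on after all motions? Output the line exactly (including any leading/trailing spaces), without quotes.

Answer: moon  zero sun bird

Derivation:
After 1 (0): row=0 col=0 char='m'
After 2 (j): row=1 col=0 char='l'
After 3 (l): row=1 col=1 char='e'
After 4 (l): row=1 col=2 char='a'
After 5 (k): row=0 col=2 char='o'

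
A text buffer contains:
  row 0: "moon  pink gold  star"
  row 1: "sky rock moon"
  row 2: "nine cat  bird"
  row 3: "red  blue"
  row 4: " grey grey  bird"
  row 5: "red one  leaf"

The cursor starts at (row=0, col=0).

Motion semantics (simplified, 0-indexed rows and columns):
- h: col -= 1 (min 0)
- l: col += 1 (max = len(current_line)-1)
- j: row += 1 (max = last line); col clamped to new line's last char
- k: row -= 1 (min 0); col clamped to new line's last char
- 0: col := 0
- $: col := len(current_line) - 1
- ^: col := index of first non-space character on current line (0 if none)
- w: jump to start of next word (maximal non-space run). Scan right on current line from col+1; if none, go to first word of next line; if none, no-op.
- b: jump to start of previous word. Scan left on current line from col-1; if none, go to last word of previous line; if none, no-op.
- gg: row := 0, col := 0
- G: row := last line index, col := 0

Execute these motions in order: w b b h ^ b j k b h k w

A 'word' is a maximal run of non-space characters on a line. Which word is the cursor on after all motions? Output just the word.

After 1 (w): row=0 col=6 char='p'
After 2 (b): row=0 col=0 char='m'
After 3 (b): row=0 col=0 char='m'
After 4 (h): row=0 col=0 char='m'
After 5 (^): row=0 col=0 char='m'
After 6 (b): row=0 col=0 char='m'
After 7 (j): row=1 col=0 char='s'
After 8 (k): row=0 col=0 char='m'
After 9 (b): row=0 col=0 char='m'
After 10 (h): row=0 col=0 char='m'
After 11 (k): row=0 col=0 char='m'
After 12 (w): row=0 col=6 char='p'

Answer: pink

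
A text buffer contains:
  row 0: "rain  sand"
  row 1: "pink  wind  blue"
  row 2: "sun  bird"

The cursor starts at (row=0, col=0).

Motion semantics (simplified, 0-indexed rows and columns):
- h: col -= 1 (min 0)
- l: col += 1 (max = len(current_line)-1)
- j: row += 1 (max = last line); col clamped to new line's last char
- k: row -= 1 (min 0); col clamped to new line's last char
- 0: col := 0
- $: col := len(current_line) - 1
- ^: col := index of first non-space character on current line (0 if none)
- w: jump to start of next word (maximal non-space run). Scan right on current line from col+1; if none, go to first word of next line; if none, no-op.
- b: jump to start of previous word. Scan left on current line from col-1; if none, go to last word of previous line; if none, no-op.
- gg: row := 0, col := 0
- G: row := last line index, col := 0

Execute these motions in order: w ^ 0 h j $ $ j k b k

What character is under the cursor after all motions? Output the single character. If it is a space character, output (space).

Answer: s

Derivation:
After 1 (w): row=0 col=6 char='s'
After 2 (^): row=0 col=0 char='r'
After 3 (0): row=0 col=0 char='r'
After 4 (h): row=0 col=0 char='r'
After 5 (j): row=1 col=0 char='p'
After 6 ($): row=1 col=15 char='e'
After 7 ($): row=1 col=15 char='e'
After 8 (j): row=2 col=8 char='d'
After 9 (k): row=1 col=8 char='n'
After 10 (b): row=1 col=6 char='w'
After 11 (k): row=0 col=6 char='s'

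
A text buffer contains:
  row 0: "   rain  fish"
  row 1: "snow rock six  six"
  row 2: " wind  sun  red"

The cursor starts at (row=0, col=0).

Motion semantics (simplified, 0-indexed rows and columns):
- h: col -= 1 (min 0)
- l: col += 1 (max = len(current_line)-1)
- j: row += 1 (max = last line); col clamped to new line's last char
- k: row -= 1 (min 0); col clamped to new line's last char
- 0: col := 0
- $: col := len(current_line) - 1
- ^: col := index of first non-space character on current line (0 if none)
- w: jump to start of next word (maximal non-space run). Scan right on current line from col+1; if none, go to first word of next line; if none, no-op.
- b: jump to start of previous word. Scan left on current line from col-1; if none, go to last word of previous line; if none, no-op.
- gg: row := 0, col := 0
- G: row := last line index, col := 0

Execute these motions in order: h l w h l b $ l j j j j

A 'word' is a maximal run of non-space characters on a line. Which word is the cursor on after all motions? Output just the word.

Answer: red

Derivation:
After 1 (h): row=0 col=0 char='_'
After 2 (l): row=0 col=1 char='_'
After 3 (w): row=0 col=3 char='r'
After 4 (h): row=0 col=2 char='_'
After 5 (l): row=0 col=3 char='r'
After 6 (b): row=0 col=3 char='r'
After 7 ($): row=0 col=12 char='h'
After 8 (l): row=0 col=12 char='h'
After 9 (j): row=1 col=12 char='x'
After 10 (j): row=2 col=12 char='r'
After 11 (j): row=2 col=12 char='r'
After 12 (j): row=2 col=12 char='r'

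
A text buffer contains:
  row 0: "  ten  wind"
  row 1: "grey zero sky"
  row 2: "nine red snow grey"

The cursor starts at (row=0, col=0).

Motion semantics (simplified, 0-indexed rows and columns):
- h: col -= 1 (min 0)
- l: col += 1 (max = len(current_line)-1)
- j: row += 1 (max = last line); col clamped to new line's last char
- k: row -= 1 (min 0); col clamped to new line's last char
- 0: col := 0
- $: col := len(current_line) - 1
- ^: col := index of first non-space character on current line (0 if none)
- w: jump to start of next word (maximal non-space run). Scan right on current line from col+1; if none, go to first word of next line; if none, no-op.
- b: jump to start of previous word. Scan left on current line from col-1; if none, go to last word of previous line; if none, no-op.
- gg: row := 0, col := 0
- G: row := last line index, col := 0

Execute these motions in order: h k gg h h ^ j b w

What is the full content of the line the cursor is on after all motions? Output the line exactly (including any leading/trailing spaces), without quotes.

After 1 (h): row=0 col=0 char='_'
After 2 (k): row=0 col=0 char='_'
After 3 (gg): row=0 col=0 char='_'
After 4 (h): row=0 col=0 char='_'
After 5 (h): row=0 col=0 char='_'
After 6 (^): row=0 col=2 char='t'
After 7 (j): row=1 col=2 char='e'
After 8 (b): row=1 col=0 char='g'
After 9 (w): row=1 col=5 char='z'

Answer: grey zero sky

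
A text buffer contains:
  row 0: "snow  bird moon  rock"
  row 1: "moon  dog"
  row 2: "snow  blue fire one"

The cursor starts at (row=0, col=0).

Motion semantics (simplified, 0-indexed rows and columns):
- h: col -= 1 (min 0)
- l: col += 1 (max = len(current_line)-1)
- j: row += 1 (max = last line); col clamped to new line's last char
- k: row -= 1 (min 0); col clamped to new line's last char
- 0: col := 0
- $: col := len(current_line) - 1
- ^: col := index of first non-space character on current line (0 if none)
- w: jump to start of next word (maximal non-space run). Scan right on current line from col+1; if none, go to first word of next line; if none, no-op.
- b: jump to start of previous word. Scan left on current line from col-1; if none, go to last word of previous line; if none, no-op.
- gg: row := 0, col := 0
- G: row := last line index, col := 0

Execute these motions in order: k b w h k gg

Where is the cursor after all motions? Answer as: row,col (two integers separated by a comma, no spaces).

After 1 (k): row=0 col=0 char='s'
After 2 (b): row=0 col=0 char='s'
After 3 (w): row=0 col=6 char='b'
After 4 (h): row=0 col=5 char='_'
After 5 (k): row=0 col=5 char='_'
After 6 (gg): row=0 col=0 char='s'

Answer: 0,0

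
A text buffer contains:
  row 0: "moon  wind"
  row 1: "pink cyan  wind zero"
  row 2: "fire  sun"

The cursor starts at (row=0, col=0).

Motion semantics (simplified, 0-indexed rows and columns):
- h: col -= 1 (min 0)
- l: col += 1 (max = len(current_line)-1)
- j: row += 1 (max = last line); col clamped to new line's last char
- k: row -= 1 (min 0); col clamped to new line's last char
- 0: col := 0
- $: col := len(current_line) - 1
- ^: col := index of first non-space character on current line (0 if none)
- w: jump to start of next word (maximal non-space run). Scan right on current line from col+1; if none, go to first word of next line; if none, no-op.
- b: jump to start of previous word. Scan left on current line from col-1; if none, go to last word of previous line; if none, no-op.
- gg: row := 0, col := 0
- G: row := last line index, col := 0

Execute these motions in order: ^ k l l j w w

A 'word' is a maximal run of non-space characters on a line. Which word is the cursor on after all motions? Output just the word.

After 1 (^): row=0 col=0 char='m'
After 2 (k): row=0 col=0 char='m'
After 3 (l): row=0 col=1 char='o'
After 4 (l): row=0 col=2 char='o'
After 5 (j): row=1 col=2 char='n'
After 6 (w): row=1 col=5 char='c'
After 7 (w): row=1 col=11 char='w'

Answer: wind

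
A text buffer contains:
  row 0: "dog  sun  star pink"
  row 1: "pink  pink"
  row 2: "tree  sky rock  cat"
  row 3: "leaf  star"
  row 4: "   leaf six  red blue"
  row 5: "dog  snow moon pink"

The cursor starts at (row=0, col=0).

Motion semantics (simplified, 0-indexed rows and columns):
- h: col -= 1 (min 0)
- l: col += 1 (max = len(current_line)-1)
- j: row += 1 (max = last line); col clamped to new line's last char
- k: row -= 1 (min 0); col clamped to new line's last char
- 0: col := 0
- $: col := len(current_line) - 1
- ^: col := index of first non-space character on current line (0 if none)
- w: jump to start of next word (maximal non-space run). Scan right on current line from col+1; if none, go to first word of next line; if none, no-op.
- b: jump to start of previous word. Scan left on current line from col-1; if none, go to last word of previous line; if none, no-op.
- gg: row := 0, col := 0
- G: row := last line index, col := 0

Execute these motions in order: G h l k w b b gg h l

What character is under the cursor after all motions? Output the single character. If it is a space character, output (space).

Answer: o

Derivation:
After 1 (G): row=5 col=0 char='d'
After 2 (h): row=5 col=0 char='d'
After 3 (l): row=5 col=1 char='o'
After 4 (k): row=4 col=1 char='_'
After 5 (w): row=4 col=3 char='l'
After 6 (b): row=3 col=6 char='s'
After 7 (b): row=3 col=0 char='l'
After 8 (gg): row=0 col=0 char='d'
After 9 (h): row=0 col=0 char='d'
After 10 (l): row=0 col=1 char='o'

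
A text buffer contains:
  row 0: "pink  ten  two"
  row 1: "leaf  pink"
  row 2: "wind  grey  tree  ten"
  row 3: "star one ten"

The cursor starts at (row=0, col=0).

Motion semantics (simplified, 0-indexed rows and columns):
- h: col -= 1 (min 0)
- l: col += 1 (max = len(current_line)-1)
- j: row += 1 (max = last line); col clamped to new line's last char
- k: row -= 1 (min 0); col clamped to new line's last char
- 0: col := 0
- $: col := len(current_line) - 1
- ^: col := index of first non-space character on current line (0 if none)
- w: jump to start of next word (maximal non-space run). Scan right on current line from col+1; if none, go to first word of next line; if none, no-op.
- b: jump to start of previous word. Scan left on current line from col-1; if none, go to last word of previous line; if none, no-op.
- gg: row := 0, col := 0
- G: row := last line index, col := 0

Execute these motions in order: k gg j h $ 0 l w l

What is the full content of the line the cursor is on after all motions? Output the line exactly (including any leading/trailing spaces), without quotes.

After 1 (k): row=0 col=0 char='p'
After 2 (gg): row=0 col=0 char='p'
After 3 (j): row=1 col=0 char='l'
After 4 (h): row=1 col=0 char='l'
After 5 ($): row=1 col=9 char='k'
After 6 (0): row=1 col=0 char='l'
After 7 (l): row=1 col=1 char='e'
After 8 (w): row=1 col=6 char='p'
After 9 (l): row=1 col=7 char='i'

Answer: leaf  pink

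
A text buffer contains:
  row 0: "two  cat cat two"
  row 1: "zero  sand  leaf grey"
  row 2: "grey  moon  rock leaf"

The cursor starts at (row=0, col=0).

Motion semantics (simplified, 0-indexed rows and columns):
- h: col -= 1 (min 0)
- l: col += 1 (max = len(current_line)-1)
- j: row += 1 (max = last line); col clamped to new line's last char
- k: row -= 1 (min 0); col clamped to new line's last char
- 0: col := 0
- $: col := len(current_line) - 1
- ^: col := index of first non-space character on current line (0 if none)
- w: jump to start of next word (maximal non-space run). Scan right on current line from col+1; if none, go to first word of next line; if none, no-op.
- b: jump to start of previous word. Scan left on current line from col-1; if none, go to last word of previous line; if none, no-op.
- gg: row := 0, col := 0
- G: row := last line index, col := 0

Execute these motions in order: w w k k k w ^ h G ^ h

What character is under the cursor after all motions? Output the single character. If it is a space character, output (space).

After 1 (w): row=0 col=5 char='c'
After 2 (w): row=0 col=9 char='c'
After 3 (k): row=0 col=9 char='c'
After 4 (k): row=0 col=9 char='c'
After 5 (k): row=0 col=9 char='c'
After 6 (w): row=0 col=13 char='t'
After 7 (^): row=0 col=0 char='t'
After 8 (h): row=0 col=0 char='t'
After 9 (G): row=2 col=0 char='g'
After 10 (^): row=2 col=0 char='g'
After 11 (h): row=2 col=0 char='g'

Answer: g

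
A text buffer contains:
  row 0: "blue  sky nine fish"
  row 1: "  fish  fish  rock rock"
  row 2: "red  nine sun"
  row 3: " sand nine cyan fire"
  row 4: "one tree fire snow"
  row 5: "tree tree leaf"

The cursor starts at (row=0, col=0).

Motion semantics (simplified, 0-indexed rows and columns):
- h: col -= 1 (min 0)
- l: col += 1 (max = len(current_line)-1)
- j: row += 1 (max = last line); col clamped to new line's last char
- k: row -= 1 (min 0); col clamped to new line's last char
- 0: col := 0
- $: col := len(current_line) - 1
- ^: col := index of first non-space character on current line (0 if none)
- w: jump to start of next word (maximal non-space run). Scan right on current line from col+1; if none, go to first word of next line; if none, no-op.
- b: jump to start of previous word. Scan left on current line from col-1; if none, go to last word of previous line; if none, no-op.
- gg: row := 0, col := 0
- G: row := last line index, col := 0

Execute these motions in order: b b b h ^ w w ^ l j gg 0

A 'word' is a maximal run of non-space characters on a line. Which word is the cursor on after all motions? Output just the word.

Answer: blue

Derivation:
After 1 (b): row=0 col=0 char='b'
After 2 (b): row=0 col=0 char='b'
After 3 (b): row=0 col=0 char='b'
After 4 (h): row=0 col=0 char='b'
After 5 (^): row=0 col=0 char='b'
After 6 (w): row=0 col=6 char='s'
After 7 (w): row=0 col=10 char='n'
After 8 (^): row=0 col=0 char='b'
After 9 (l): row=0 col=1 char='l'
After 10 (j): row=1 col=1 char='_'
After 11 (gg): row=0 col=0 char='b'
After 12 (0): row=0 col=0 char='b'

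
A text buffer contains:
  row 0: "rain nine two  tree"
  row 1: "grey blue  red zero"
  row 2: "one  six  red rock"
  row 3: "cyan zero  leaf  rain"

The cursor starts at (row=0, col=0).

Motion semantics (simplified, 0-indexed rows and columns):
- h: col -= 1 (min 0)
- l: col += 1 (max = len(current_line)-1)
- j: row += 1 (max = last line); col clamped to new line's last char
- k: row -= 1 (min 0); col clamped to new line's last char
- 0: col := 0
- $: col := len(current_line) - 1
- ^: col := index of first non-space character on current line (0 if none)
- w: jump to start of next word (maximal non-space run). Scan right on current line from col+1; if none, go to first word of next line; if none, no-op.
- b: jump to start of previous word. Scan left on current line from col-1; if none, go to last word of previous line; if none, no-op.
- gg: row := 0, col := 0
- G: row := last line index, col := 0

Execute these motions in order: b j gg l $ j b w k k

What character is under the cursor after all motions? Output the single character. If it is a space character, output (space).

Answer: r

Derivation:
After 1 (b): row=0 col=0 char='r'
After 2 (j): row=1 col=0 char='g'
After 3 (gg): row=0 col=0 char='r'
After 4 (l): row=0 col=1 char='a'
After 5 ($): row=0 col=18 char='e'
After 6 (j): row=1 col=18 char='o'
After 7 (b): row=1 col=15 char='z'
After 8 (w): row=2 col=0 char='o'
After 9 (k): row=1 col=0 char='g'
After 10 (k): row=0 col=0 char='r'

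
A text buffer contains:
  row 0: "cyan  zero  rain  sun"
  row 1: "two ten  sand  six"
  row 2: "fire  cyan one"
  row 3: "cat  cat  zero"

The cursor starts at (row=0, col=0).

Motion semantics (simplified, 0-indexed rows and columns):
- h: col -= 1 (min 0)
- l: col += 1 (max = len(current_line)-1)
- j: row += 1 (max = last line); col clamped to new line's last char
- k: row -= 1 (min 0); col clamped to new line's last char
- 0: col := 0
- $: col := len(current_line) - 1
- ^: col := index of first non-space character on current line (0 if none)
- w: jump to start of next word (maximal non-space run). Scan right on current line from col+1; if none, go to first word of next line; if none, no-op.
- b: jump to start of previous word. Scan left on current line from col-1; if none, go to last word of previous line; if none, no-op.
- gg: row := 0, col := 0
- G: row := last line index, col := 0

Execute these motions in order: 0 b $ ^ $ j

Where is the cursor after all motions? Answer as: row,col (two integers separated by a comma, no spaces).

Answer: 1,17

Derivation:
After 1 (0): row=0 col=0 char='c'
After 2 (b): row=0 col=0 char='c'
After 3 ($): row=0 col=20 char='n'
After 4 (^): row=0 col=0 char='c'
After 5 ($): row=0 col=20 char='n'
After 6 (j): row=1 col=17 char='x'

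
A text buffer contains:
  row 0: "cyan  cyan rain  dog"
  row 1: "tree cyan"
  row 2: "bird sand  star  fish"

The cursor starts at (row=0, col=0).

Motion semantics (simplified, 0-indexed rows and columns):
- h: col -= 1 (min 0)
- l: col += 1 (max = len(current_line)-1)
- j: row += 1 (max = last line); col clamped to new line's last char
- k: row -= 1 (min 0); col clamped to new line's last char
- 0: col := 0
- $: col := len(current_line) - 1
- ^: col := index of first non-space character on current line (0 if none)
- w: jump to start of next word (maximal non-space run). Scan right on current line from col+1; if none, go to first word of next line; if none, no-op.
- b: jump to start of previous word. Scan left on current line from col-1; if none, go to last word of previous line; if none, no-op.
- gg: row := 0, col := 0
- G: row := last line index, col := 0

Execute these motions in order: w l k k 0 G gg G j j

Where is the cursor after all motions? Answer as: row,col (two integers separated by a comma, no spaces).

Answer: 2,0

Derivation:
After 1 (w): row=0 col=6 char='c'
After 2 (l): row=0 col=7 char='y'
After 3 (k): row=0 col=7 char='y'
After 4 (k): row=0 col=7 char='y'
After 5 (0): row=0 col=0 char='c'
After 6 (G): row=2 col=0 char='b'
After 7 (gg): row=0 col=0 char='c'
After 8 (G): row=2 col=0 char='b'
After 9 (j): row=2 col=0 char='b'
After 10 (j): row=2 col=0 char='b'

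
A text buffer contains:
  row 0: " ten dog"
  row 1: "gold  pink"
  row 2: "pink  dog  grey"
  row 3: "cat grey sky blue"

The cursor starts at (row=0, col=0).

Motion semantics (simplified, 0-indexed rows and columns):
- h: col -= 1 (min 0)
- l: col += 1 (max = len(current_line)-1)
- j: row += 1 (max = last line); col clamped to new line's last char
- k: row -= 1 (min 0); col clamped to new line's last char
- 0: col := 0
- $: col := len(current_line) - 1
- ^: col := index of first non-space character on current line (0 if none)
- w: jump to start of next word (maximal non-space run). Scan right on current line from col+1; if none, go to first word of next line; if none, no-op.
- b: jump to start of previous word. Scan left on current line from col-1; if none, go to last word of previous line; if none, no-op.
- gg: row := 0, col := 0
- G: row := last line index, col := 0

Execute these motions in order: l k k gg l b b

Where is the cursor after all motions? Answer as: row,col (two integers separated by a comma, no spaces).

After 1 (l): row=0 col=1 char='t'
After 2 (k): row=0 col=1 char='t'
After 3 (k): row=0 col=1 char='t'
After 4 (gg): row=0 col=0 char='_'
After 5 (l): row=0 col=1 char='t'
After 6 (b): row=0 col=1 char='t'
After 7 (b): row=0 col=1 char='t'

Answer: 0,1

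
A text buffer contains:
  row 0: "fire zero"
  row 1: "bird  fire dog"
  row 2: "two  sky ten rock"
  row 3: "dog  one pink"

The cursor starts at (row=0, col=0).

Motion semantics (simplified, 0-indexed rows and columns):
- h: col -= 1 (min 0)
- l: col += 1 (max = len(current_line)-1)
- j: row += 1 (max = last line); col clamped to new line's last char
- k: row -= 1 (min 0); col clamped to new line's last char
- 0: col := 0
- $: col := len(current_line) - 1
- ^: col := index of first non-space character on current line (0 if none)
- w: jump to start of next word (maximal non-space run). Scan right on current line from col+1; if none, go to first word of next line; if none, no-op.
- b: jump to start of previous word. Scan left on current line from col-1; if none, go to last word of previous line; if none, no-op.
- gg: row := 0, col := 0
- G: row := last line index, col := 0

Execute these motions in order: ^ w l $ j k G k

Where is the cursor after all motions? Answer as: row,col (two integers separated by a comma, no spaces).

Answer: 2,0

Derivation:
After 1 (^): row=0 col=0 char='f'
After 2 (w): row=0 col=5 char='z'
After 3 (l): row=0 col=6 char='e'
After 4 ($): row=0 col=8 char='o'
After 5 (j): row=1 col=8 char='r'
After 6 (k): row=0 col=8 char='o'
After 7 (G): row=3 col=0 char='d'
After 8 (k): row=2 col=0 char='t'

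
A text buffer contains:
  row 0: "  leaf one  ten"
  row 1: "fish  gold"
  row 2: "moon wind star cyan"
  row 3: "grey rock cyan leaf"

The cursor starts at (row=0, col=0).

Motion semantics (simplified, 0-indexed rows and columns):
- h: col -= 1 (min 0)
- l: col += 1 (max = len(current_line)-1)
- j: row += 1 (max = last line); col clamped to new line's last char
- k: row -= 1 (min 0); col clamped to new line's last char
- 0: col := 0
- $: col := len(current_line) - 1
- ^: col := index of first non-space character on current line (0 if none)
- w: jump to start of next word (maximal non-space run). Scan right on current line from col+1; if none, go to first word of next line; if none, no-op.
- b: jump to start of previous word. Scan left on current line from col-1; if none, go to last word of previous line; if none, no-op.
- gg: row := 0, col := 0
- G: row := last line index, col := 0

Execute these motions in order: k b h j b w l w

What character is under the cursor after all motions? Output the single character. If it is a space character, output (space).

After 1 (k): row=0 col=0 char='_'
After 2 (b): row=0 col=0 char='_'
After 3 (h): row=0 col=0 char='_'
After 4 (j): row=1 col=0 char='f'
After 5 (b): row=0 col=12 char='t'
After 6 (w): row=1 col=0 char='f'
After 7 (l): row=1 col=1 char='i'
After 8 (w): row=1 col=6 char='g'

Answer: g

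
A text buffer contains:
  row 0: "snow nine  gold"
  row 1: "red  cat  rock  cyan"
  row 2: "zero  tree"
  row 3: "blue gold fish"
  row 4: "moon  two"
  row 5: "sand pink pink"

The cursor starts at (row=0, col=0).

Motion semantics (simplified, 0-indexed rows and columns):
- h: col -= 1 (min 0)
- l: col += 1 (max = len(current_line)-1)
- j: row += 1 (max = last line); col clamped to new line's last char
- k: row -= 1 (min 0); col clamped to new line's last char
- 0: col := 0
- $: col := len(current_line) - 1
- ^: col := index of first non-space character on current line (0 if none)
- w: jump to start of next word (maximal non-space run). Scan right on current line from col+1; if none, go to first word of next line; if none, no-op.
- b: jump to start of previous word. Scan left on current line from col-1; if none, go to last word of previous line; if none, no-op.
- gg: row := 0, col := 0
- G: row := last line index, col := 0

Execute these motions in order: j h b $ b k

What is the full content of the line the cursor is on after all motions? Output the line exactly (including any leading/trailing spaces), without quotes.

Answer: snow nine  gold

Derivation:
After 1 (j): row=1 col=0 char='r'
After 2 (h): row=1 col=0 char='r'
After 3 (b): row=0 col=11 char='g'
After 4 ($): row=0 col=14 char='d'
After 5 (b): row=0 col=11 char='g'
After 6 (k): row=0 col=11 char='g'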